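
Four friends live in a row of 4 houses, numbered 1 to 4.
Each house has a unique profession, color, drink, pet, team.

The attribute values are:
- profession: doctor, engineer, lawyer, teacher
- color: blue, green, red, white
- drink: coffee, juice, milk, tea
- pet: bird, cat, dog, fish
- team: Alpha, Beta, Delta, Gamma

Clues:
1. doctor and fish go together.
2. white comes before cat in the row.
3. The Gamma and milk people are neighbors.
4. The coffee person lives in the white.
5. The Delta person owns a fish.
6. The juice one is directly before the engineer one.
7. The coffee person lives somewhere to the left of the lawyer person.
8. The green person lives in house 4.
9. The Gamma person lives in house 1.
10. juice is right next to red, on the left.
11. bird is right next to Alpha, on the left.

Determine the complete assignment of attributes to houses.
Solution:

House | Profession | Color | Drink | Pet | Team
-----------------------------------------------
  1   | teacher | blue | juice | bird | Gamma
  2   | engineer | red | milk | dog | Alpha
  3   | doctor | white | coffee | fish | Delta
  4   | lawyer | green | tea | cat | Beta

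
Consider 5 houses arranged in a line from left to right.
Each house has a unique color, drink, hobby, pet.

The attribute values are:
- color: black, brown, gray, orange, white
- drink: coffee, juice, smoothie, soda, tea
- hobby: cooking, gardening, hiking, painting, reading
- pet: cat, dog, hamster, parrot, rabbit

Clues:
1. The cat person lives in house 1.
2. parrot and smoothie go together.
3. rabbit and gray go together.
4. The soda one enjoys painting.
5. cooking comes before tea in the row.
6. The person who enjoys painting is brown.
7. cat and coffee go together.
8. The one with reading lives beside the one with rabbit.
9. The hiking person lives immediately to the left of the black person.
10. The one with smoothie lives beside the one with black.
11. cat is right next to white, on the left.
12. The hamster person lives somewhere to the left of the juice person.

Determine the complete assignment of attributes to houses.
Solution:

House | Color | Drink | Hobby | Pet
-----------------------------------
  1   | orange | coffee | cooking | cat
  2   | white | smoothie | hiking | parrot
  3   | black | tea | reading | hamster
  4   | gray | juice | gardening | rabbit
  5   | brown | soda | painting | dog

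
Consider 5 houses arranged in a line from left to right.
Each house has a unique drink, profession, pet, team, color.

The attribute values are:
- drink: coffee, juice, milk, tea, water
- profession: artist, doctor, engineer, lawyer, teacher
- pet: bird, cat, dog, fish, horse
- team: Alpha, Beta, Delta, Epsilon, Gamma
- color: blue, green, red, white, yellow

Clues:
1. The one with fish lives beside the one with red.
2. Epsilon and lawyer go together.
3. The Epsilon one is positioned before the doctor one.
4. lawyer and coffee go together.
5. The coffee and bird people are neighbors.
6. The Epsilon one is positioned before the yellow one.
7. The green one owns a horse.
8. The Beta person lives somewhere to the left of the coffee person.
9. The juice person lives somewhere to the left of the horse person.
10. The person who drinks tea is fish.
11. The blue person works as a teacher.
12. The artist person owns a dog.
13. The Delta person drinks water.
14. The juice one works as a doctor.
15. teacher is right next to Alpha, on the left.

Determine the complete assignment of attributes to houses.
Solution:

House | Drink | Profession | Pet | Team | Color
-----------------------------------------------
  1   | tea | teacher | fish | Beta | blue
  2   | milk | artist | dog | Alpha | red
  3   | coffee | lawyer | cat | Epsilon | white
  4   | juice | doctor | bird | Gamma | yellow
  5   | water | engineer | horse | Delta | green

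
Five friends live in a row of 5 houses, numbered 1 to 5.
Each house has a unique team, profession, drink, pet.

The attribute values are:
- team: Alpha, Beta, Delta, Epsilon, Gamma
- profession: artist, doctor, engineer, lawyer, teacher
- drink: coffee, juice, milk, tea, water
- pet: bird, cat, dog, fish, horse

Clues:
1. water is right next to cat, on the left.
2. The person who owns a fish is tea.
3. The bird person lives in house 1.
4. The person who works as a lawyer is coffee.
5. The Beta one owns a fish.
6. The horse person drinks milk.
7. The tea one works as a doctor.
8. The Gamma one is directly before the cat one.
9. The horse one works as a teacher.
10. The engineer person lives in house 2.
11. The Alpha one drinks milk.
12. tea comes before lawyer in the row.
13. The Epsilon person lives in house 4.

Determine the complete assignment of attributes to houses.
Solution:

House | Team | Profession | Drink | Pet
---------------------------------------
  1   | Gamma | artist | water | bird
  2   | Delta | engineer | juice | cat
  3   | Beta | doctor | tea | fish
  4   | Epsilon | lawyer | coffee | dog
  5   | Alpha | teacher | milk | horse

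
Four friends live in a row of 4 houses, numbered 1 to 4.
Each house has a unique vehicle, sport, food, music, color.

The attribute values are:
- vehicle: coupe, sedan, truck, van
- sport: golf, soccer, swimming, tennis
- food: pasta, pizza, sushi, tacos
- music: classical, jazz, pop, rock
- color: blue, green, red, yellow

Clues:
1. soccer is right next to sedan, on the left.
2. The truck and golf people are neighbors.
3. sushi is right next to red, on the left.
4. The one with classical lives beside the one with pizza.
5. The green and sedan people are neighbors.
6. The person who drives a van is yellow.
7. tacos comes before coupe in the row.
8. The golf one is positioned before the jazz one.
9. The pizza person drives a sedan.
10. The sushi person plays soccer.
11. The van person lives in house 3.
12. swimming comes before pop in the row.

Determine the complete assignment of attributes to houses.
Solution:

House | Vehicle | Sport | Food | Music | Color
----------------------------------------------
  1   | truck | soccer | sushi | classical | green
  2   | sedan | golf | pizza | rock | red
  3   | van | swimming | tacos | jazz | yellow
  4   | coupe | tennis | pasta | pop | blue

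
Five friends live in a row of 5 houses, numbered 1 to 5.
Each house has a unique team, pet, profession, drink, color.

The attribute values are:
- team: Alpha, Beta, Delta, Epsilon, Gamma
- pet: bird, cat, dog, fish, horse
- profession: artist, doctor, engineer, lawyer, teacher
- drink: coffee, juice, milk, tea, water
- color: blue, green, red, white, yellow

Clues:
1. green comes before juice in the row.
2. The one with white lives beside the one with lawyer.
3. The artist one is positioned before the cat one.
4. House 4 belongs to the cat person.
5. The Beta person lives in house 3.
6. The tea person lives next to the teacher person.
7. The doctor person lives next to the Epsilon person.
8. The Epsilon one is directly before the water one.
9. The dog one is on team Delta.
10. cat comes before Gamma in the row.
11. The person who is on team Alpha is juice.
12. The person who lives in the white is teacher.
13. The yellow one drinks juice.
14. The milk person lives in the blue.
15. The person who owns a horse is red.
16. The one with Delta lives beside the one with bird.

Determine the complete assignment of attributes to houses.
Solution:

House | Team | Pet | Profession | Drink | Color
-----------------------------------------------
  1   | Delta | dog | doctor | milk | blue
  2   | Epsilon | bird | artist | tea | green
  3   | Beta | fish | teacher | water | white
  4   | Alpha | cat | lawyer | juice | yellow
  5   | Gamma | horse | engineer | coffee | red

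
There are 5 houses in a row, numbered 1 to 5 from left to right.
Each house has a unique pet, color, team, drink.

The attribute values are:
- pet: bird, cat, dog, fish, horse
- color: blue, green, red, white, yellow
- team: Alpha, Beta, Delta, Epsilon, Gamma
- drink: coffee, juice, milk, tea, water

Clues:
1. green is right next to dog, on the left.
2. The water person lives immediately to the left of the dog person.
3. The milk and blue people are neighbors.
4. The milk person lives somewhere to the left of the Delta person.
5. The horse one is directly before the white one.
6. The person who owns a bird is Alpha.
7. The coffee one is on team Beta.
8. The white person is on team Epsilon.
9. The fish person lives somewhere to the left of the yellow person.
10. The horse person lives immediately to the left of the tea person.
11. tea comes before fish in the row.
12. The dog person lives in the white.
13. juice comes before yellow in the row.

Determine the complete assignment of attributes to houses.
Solution:

House | Pet | Color | Team | Drink
----------------------------------
  1   | horse | green | Gamma | water
  2   | dog | white | Epsilon | tea
  3   | bird | red | Alpha | milk
  4   | fish | blue | Delta | juice
  5   | cat | yellow | Beta | coffee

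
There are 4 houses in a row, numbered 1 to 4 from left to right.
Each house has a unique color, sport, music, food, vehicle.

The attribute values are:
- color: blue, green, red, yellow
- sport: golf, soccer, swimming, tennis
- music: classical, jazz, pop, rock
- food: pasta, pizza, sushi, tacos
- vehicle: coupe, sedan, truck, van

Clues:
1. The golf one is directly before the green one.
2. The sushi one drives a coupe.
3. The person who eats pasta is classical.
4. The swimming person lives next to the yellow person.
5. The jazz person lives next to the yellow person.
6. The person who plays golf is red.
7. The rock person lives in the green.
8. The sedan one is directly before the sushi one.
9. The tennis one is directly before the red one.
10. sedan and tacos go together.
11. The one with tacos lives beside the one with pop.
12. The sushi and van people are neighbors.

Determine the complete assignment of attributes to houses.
Solution:

House | Color | Sport | Music | Food | Vehicle
----------------------------------------------
  1   | blue | swimming | jazz | tacos | sedan
  2   | yellow | tennis | pop | sushi | coupe
  3   | red | golf | classical | pasta | van
  4   | green | soccer | rock | pizza | truck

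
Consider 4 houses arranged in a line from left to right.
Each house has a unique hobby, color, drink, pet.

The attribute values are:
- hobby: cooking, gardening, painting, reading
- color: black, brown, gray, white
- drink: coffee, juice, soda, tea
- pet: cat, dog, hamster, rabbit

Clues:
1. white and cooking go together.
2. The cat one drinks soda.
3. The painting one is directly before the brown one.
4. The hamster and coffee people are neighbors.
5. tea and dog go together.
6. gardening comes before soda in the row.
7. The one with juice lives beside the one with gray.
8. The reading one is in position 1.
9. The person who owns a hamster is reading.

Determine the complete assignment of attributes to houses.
Solution:

House | Hobby | Color | Drink | Pet
-----------------------------------
  1   | reading | black | juice | hamster
  2   | painting | gray | coffee | rabbit
  3   | gardening | brown | tea | dog
  4   | cooking | white | soda | cat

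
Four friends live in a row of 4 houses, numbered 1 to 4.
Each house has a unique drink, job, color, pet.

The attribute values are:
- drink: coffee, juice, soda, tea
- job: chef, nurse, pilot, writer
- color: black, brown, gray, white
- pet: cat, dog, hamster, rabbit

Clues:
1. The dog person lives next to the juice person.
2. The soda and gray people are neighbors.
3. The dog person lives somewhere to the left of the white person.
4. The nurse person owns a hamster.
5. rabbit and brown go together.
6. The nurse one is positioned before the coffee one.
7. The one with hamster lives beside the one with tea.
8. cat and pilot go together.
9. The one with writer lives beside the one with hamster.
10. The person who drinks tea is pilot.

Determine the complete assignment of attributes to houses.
Solution:

House | Drink | Job | Color | Pet
---------------------------------
  1   | soda | writer | black | dog
  2   | juice | nurse | gray | hamster
  3   | tea | pilot | white | cat
  4   | coffee | chef | brown | rabbit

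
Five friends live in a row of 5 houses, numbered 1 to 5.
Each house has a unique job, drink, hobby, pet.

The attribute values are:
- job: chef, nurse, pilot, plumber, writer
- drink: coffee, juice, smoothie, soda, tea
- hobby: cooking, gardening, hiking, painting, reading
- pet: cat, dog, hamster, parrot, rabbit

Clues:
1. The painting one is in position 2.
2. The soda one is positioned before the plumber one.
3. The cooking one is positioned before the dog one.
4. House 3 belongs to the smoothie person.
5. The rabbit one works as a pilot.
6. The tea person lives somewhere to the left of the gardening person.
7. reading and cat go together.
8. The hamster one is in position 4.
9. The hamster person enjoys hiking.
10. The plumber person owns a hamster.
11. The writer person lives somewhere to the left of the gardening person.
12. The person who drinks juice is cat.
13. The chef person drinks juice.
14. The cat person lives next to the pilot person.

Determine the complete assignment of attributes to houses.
Solution:

House | Job | Drink | Hobby | Pet
---------------------------------
  1   | chef | juice | reading | cat
  2   | pilot | soda | painting | rabbit
  3   | writer | smoothie | cooking | parrot
  4   | plumber | tea | hiking | hamster
  5   | nurse | coffee | gardening | dog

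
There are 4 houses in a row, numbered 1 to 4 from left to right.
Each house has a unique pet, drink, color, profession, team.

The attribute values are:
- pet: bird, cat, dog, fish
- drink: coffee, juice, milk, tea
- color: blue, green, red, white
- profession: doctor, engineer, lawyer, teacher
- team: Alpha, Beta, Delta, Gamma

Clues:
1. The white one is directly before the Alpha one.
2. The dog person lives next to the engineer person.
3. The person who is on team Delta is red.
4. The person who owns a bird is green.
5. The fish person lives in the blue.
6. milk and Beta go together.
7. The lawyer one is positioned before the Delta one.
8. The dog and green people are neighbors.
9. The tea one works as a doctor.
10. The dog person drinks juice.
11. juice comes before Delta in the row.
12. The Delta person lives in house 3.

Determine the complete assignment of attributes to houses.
Solution:

House | Pet | Drink | Color | Profession | Team
-----------------------------------------------
  1   | dog | juice | white | lawyer | Gamma
  2   | bird | coffee | green | engineer | Alpha
  3   | cat | tea | red | doctor | Delta
  4   | fish | milk | blue | teacher | Beta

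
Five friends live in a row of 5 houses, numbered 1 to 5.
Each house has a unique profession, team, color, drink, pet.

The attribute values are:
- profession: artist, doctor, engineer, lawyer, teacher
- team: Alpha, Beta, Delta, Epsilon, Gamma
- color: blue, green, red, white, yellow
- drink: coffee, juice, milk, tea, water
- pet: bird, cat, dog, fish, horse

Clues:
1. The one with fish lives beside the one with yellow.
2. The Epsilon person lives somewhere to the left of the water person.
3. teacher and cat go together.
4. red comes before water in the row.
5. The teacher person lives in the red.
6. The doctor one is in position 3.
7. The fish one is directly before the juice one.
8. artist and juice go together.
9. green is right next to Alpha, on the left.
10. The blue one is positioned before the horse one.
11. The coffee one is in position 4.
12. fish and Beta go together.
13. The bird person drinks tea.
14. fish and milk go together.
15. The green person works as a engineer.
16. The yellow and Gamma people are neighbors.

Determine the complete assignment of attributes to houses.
Solution:

House | Profession | Team | Color | Drink | Pet
-----------------------------------------------
  1   | engineer | Beta | green | milk | fish
  2   | artist | Alpha | yellow | juice | dog
  3   | doctor | Gamma | blue | tea | bird
  4   | teacher | Epsilon | red | coffee | cat
  5   | lawyer | Delta | white | water | horse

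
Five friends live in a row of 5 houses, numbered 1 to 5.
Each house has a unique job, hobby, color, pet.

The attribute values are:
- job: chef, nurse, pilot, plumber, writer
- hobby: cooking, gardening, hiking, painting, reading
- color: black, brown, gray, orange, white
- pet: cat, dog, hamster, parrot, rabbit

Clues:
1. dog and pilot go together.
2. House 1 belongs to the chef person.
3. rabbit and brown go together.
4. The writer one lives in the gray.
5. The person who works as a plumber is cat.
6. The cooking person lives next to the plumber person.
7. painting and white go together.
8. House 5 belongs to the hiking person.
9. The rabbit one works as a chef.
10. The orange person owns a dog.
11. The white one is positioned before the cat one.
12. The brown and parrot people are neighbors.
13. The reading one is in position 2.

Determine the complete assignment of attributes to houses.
Solution:

House | Job | Hobby | Color | Pet
---------------------------------
  1   | chef | gardening | brown | rabbit
  2   | writer | reading | gray | parrot
  3   | nurse | painting | white | hamster
  4   | pilot | cooking | orange | dog
  5   | plumber | hiking | black | cat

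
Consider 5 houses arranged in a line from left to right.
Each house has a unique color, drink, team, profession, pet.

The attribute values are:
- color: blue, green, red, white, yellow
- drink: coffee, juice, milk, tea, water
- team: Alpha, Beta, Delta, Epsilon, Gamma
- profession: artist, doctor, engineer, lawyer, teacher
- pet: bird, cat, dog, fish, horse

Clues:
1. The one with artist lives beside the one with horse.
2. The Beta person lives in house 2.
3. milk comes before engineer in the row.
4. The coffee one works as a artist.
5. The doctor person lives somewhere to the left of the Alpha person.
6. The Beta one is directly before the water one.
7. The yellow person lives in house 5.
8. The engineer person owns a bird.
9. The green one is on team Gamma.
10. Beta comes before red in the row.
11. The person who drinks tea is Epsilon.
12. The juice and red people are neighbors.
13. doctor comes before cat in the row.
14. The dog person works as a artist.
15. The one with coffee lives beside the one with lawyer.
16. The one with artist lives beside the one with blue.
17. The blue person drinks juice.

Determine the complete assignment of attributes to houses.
Solution:

House | Color | Drink | Team | Profession | Pet
-----------------------------------------------
  1   | green | coffee | Gamma | artist | dog
  2   | blue | juice | Beta | lawyer | horse
  3   | red | water | Delta | doctor | fish
  4   | white | milk | Alpha | teacher | cat
  5   | yellow | tea | Epsilon | engineer | bird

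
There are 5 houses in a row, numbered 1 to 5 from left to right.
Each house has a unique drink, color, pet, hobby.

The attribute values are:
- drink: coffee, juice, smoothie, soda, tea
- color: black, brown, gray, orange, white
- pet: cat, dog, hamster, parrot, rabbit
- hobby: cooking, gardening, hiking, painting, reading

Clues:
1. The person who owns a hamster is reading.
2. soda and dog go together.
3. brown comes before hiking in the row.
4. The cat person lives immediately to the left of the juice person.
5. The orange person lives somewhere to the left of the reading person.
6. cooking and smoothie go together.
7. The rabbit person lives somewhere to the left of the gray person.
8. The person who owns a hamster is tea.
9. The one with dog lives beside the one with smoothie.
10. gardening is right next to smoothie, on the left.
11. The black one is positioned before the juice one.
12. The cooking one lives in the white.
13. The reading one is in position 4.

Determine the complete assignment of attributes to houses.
Solution:

House | Drink | Color | Pet | Hobby
-----------------------------------
  1   | soda | black | dog | gardening
  2   | smoothie | white | cat | cooking
  3   | juice | orange | rabbit | painting
  4   | tea | brown | hamster | reading
  5   | coffee | gray | parrot | hiking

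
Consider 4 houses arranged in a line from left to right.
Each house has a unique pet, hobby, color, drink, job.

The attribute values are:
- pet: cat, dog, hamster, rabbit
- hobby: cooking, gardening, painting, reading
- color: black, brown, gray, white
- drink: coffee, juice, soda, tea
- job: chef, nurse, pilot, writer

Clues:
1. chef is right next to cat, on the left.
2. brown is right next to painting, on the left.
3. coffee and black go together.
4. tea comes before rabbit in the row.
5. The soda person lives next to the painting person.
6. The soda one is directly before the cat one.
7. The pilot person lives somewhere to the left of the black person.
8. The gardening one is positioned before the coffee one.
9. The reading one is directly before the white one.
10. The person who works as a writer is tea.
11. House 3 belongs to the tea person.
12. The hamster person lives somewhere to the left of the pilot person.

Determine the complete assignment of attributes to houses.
Solution:

House | Pet | Hobby | Color | Drink | Job
-----------------------------------------
  1   | hamster | reading | brown | soda | chef
  2   | cat | painting | white | juice | pilot
  3   | dog | gardening | gray | tea | writer
  4   | rabbit | cooking | black | coffee | nurse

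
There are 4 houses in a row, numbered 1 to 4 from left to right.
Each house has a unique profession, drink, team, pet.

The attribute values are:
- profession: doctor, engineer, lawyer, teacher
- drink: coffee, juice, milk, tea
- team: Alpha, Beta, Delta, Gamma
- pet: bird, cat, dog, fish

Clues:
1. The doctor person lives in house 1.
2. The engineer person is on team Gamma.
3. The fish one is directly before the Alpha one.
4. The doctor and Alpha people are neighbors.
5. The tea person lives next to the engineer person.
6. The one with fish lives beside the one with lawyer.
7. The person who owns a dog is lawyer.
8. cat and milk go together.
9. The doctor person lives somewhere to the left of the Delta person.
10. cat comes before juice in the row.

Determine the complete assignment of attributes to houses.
Solution:

House | Profession | Drink | Team | Pet
---------------------------------------
  1   | doctor | coffee | Beta | fish
  2   | lawyer | tea | Alpha | dog
  3   | engineer | milk | Gamma | cat
  4   | teacher | juice | Delta | bird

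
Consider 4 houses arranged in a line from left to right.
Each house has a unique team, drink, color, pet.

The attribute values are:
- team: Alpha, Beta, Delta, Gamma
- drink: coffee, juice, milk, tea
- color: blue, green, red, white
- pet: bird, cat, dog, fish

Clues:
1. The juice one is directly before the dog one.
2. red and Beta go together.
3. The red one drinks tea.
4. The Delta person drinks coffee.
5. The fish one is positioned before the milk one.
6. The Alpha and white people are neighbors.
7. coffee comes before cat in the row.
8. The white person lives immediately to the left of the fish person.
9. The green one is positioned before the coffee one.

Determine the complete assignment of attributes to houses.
Solution:

House | Team | Drink | Color | Pet
----------------------------------
  1   | Alpha | juice | green | bird
  2   | Delta | coffee | white | dog
  3   | Beta | tea | red | fish
  4   | Gamma | milk | blue | cat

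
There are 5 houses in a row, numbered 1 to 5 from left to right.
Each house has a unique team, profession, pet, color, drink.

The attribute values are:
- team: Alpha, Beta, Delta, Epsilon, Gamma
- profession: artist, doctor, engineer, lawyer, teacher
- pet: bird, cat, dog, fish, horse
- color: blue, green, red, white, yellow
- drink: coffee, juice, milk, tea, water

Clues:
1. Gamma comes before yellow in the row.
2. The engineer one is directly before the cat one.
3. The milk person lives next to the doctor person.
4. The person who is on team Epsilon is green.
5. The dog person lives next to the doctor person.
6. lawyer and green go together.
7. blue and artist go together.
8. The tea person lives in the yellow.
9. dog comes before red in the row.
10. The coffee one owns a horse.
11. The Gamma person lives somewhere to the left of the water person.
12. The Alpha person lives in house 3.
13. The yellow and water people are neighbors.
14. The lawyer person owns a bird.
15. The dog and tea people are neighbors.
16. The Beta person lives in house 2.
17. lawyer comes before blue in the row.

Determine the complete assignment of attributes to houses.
Solution:

House | Team | Profession | Pet | Color | Drink
-----------------------------------------------
  1   | Gamma | engineer | dog | white | milk
  2   | Beta | doctor | cat | yellow | tea
  3   | Alpha | teacher | fish | red | water
  4   | Epsilon | lawyer | bird | green | juice
  5   | Delta | artist | horse | blue | coffee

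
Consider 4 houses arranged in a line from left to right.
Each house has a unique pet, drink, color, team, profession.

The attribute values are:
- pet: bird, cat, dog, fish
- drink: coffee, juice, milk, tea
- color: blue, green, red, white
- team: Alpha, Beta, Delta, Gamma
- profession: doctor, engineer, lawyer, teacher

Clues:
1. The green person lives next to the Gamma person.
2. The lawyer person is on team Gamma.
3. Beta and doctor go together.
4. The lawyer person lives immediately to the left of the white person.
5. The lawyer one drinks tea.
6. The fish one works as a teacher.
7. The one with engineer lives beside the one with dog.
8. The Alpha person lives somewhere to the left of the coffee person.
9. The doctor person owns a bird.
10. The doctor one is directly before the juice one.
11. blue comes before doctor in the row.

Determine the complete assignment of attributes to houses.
Solution:

House | Pet | Drink | Color | Team | Profession
-----------------------------------------------
  1   | cat | milk | green | Alpha | engineer
  2   | dog | tea | blue | Gamma | lawyer
  3   | bird | coffee | white | Beta | doctor
  4   | fish | juice | red | Delta | teacher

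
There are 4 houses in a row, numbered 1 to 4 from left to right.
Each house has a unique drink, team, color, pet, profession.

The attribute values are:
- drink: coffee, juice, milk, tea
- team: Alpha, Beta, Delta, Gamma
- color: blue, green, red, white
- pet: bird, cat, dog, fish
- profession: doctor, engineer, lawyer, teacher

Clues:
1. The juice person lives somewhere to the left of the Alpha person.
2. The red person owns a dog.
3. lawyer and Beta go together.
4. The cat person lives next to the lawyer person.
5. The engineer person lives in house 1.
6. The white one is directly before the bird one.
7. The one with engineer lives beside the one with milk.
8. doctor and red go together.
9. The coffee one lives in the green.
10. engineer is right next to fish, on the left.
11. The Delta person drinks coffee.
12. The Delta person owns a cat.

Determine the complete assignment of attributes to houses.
Solution:

House | Drink | Team | Color | Pet | Profession
-----------------------------------------------
  1   | coffee | Delta | green | cat | engineer
  2   | milk | Beta | white | fish | lawyer
  3   | juice | Gamma | blue | bird | teacher
  4   | tea | Alpha | red | dog | doctor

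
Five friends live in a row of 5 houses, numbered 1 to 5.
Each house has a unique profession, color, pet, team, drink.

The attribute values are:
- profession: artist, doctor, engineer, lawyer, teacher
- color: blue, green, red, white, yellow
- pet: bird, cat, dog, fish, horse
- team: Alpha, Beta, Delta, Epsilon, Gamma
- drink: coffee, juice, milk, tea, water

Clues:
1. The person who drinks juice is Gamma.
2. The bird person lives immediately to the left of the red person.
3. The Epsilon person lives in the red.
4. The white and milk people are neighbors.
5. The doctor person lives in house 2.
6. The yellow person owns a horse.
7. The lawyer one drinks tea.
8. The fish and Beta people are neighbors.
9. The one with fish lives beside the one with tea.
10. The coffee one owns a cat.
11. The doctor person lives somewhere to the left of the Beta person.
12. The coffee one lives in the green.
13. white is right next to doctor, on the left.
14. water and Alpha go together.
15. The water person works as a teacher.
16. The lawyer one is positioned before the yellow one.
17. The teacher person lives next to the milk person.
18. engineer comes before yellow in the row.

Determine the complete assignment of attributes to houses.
Solution:

House | Profession | Color | Pet | Team | Drink
-----------------------------------------------
  1   | teacher | white | bird | Alpha | water
  2   | doctor | red | fish | Epsilon | milk
  3   | lawyer | blue | dog | Beta | tea
  4   | engineer | green | cat | Delta | coffee
  5   | artist | yellow | horse | Gamma | juice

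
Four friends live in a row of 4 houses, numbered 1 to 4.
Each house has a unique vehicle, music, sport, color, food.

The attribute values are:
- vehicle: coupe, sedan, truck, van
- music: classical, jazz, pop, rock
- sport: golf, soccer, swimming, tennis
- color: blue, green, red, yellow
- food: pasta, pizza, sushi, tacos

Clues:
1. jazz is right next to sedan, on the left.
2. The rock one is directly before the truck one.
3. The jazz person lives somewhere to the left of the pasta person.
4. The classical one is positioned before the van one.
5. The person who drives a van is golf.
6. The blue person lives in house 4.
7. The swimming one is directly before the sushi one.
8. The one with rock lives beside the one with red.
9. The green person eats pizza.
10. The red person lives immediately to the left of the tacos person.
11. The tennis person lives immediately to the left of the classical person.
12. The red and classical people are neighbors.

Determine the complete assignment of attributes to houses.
Solution:

House | Vehicle | Music | Sport | Color | Food
----------------------------------------------
  1   | coupe | rock | swimming | green | pizza
  2   | truck | jazz | tennis | red | sushi
  3   | sedan | classical | soccer | yellow | tacos
  4   | van | pop | golf | blue | pasta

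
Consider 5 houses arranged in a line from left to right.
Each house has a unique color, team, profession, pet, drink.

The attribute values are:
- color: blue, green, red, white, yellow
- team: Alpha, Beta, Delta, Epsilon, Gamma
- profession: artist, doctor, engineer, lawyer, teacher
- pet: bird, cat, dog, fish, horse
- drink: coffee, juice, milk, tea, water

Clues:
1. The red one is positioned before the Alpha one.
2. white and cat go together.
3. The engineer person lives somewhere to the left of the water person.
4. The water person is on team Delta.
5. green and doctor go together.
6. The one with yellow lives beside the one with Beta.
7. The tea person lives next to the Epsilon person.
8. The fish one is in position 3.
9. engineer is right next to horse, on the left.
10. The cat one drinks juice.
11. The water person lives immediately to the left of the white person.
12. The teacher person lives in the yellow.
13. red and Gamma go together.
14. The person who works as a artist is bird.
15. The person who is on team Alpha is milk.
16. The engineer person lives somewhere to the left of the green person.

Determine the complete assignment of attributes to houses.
Solution:

House | Color | Team | Profession | Pet | Drink
-----------------------------------------------
  1   | red | Gamma | engineer | dog | tea
  2   | green | Epsilon | doctor | horse | coffee
  3   | yellow | Delta | teacher | fish | water
  4   | white | Beta | lawyer | cat | juice
  5   | blue | Alpha | artist | bird | milk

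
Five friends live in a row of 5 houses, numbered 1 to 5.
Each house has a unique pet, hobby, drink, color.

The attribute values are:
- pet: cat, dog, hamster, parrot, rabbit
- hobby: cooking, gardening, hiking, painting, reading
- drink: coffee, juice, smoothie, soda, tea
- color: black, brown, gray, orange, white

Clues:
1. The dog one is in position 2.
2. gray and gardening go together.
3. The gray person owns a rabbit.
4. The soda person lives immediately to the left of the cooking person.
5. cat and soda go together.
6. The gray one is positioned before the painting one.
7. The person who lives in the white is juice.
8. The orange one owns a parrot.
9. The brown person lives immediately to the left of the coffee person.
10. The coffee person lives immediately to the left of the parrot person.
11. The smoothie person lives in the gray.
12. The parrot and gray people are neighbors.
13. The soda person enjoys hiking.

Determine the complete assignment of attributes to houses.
Solution:

House | Pet | Hobby | Drink | Color
-----------------------------------
  1   | cat | hiking | soda | brown
  2   | dog | cooking | coffee | black
  3   | parrot | reading | tea | orange
  4   | rabbit | gardening | smoothie | gray
  5   | hamster | painting | juice | white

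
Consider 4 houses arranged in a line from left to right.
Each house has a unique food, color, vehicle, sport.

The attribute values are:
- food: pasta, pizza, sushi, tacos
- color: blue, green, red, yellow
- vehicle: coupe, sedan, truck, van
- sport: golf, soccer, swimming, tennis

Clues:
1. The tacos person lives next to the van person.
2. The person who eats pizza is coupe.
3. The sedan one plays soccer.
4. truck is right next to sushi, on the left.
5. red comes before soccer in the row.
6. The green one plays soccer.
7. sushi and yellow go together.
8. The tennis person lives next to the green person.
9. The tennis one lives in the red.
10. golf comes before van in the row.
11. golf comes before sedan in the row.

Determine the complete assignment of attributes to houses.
Solution:

House | Food | Color | Vehicle | Sport
--------------------------------------
  1   | tacos | blue | truck | golf
  2   | sushi | yellow | van | swimming
  3   | pizza | red | coupe | tennis
  4   | pasta | green | sedan | soccer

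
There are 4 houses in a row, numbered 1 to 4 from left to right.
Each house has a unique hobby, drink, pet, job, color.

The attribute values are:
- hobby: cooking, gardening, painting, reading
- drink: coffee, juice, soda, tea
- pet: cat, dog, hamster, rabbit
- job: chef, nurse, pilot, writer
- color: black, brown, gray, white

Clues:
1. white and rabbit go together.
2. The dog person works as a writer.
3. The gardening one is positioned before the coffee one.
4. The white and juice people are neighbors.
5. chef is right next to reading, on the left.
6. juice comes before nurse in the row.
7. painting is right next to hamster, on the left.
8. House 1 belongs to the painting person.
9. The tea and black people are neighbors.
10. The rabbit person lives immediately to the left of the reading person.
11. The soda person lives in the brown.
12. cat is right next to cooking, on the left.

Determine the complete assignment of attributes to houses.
Solution:

House | Hobby | Drink | Pet | Job | Color
-----------------------------------------
  1   | painting | tea | rabbit | chef | white
  2   | reading | juice | hamster | pilot | black
  3   | gardening | soda | cat | nurse | brown
  4   | cooking | coffee | dog | writer | gray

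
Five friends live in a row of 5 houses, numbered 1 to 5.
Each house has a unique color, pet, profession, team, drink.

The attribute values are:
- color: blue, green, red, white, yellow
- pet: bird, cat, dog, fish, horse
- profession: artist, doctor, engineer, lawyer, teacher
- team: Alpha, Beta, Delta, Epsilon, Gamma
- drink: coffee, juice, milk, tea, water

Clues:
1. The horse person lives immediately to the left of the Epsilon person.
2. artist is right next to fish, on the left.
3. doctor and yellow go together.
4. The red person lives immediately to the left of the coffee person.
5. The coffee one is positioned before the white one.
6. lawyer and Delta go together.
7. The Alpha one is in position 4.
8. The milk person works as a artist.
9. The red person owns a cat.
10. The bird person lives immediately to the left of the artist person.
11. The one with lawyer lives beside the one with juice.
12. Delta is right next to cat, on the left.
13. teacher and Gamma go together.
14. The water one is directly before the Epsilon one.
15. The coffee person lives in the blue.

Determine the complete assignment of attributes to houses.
Solution:

House | Color | Pet | Profession | Team | Drink
-----------------------------------------------
  1   | green | horse | lawyer | Delta | water
  2   | red | cat | engineer | Epsilon | juice
  3   | blue | bird | teacher | Gamma | coffee
  4   | white | dog | artist | Alpha | milk
  5   | yellow | fish | doctor | Beta | tea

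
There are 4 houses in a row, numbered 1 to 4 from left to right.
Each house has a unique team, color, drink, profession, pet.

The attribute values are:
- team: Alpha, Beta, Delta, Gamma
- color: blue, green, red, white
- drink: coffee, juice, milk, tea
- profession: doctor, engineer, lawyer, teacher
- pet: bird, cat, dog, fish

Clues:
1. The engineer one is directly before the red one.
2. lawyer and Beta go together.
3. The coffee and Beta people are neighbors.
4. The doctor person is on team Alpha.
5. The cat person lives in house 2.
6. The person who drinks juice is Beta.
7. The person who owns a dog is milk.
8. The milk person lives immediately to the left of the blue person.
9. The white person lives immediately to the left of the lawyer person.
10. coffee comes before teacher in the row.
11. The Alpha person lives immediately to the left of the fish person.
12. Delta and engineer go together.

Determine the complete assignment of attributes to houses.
Solution:

House | Team | Color | Drink | Profession | Pet
-----------------------------------------------
  1   | Delta | white | coffee | engineer | bird
  2   | Beta | red | juice | lawyer | cat
  3   | Alpha | green | milk | doctor | dog
  4   | Gamma | blue | tea | teacher | fish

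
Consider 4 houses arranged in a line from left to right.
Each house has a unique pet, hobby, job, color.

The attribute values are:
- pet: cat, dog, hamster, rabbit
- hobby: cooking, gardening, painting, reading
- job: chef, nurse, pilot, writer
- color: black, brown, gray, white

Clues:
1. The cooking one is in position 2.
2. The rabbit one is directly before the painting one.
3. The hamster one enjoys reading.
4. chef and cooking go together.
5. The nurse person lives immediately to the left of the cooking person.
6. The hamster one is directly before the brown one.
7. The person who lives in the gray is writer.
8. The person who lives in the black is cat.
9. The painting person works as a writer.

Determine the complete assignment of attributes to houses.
Solution:

House | Pet | Hobby | Job | Color
---------------------------------
  1   | hamster | reading | nurse | white
  2   | rabbit | cooking | chef | brown
  3   | dog | painting | writer | gray
  4   | cat | gardening | pilot | black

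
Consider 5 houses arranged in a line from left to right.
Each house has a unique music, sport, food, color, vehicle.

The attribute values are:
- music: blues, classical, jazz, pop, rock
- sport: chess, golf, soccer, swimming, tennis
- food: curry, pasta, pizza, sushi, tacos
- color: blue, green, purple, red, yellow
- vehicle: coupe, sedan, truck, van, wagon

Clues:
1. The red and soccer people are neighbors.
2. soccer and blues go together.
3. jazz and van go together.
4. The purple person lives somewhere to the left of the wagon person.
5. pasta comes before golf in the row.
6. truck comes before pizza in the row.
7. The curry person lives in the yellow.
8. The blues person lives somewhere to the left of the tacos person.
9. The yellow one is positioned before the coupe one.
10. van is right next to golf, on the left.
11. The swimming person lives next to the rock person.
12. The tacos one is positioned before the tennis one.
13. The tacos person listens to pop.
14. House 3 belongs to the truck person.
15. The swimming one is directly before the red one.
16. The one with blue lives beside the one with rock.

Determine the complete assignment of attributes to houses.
Solution:

House | Music | Sport | Food | Color | Vehicle
----------------------------------------------
  1   | jazz | swimming | pasta | blue | van
  2   | rock | golf | sushi | red | sedan
  3   | blues | soccer | curry | yellow | truck
  4   | pop | chess | tacos | purple | coupe
  5   | classical | tennis | pizza | green | wagon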